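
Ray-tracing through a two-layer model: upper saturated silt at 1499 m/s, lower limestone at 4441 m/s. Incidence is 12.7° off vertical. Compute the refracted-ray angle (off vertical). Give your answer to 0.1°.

sin θ₁/V₁ = sin θ₂/V₂ ⇒ sin θ₂ = 4441·sin 12.7°/1499 = 4441·0.2198/1499 = 0.6513.
θ₂ = arcsin 0.6513 = 40.64° from the normal.

40.6°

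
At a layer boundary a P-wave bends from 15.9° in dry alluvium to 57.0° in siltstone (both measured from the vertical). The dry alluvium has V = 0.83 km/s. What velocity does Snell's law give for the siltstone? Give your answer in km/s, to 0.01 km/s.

2.54 km/s

Snell's law: sin 15.9°/V₁ = sin 57.0°/V₂.
V₂ = V₁·sin 57.0°/sin 15.9° = 0.83 × 3.0613 = 2.54 km/s.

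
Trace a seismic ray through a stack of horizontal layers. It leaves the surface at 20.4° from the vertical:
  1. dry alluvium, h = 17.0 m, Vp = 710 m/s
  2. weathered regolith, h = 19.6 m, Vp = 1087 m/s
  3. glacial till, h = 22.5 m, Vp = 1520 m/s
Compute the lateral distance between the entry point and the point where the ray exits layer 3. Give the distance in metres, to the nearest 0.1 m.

p = sin θ₁/V₁ = sin 20.4°/710 = 4.9095e-04 s/m is conserved through the stack.
Layer 1: θ = 20.40°; offset = 17.0·tan 20.40° = 6.322 m.
Layer 2: sin θ = p·1087 = 0.5337 → θ = 32.25°; offset = 19.6·tan 32.25° = 12.368 m.
Layer 3: sin θ = p·1520 = 0.7462 → θ = 48.27°; offset = 22.5·tan 48.27° = 25.223 m.
Summing the layer offsets gives 43.913 m.

43.9 m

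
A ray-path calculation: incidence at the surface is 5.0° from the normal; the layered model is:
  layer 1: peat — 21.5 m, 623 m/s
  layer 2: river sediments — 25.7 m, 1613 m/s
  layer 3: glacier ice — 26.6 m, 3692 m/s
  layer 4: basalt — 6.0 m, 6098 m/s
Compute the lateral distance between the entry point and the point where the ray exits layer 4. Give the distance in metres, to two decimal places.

p = sin θ₁/V₁ = sin 5.0°/623 = 1.3990e-04 s/m is conserved through the stack.
Layer 1: θ = 5.00°; offset = 21.5·tan 5.00° = 1.8810 m.
Layer 2: sin θ = p·1613 = 0.2257 → θ = 13.04°; offset = 25.7·tan 13.04° = 5.9528 m.
Layer 3: sin θ = p·3692 = 0.5165 → θ = 31.10°; offset = 26.6·tan 31.10° = 16.0447 m.
Layer 4: sin θ = p·6098 = 0.8531 → θ = 58.55°; offset = 6.0·tan 58.55° = 9.8101 m.
Summing the layer offsets gives 33.6887 m.

33.69 m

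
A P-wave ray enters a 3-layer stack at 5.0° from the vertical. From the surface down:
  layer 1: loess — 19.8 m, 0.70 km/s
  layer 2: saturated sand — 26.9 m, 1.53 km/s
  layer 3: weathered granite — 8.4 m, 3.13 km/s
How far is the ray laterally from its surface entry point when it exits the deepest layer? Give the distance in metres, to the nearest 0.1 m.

10.5 m

Apply Snell's law at each interface; in layer i the horizontal offset is hᵢ·tan θᵢ.
Layer 1: θ = 5.00°; offset = 19.8·tan 5.00° = 1.732 m.
Layer 2: sin θ = 1.53·sin 5.0°/0.70 = 0.1905, θ = 10.98°; offset = 26.9·tan 10.98° = 5.220 m.
Layer 3: sin θ = 3.13·sin 5.0°/0.70 = 0.3897, θ = 22.94°; offset = 8.4·tan 22.94° = 3.555 m.
Summing the layer offsets gives 10.507 m.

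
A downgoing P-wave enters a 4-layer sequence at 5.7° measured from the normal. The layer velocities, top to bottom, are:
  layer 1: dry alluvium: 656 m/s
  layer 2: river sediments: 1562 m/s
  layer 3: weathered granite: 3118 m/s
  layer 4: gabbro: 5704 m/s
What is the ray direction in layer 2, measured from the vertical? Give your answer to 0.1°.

Ray parameter p = sin 5.7° / 656 = 1.5140e-04 s/m.
sin θ_2 = p·V_2 = 1.5140e-04 × 1562 = 0.2365.
θ_2 = arcsin 0.2365 = 13.68°.

13.7°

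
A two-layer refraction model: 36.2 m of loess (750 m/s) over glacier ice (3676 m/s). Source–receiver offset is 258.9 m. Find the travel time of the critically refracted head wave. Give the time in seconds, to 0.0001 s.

θ_c = arcsin(V₁/V₂) = arcsin(750/3676) = 11.77°, cos θ_c = 0.9790.
Intercept time tᵢ = 2h cos θ_c / V₁ = 2·36.2·0.9790/750 = 0.09450 s.
t = x/V₂ + tᵢ = 258.9/3676 + 0.09450 = 0.16493 s.

0.1649 s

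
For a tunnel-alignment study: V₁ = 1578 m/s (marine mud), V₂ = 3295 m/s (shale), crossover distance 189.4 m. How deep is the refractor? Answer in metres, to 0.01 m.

56.21 m

h = (x_cross/2)·√((V₂−V₁)/(V₂+V₁)).
(V₂−V₁)/(V₂+V₁) = (3295−1578)/(3295+1578) = 0.3523; √ = 0.5936.
h = (189.4/2)·0.5936 = 56.21 m.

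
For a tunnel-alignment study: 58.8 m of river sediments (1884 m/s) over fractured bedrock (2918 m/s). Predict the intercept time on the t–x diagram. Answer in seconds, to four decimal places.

0.0477 s

tᵢ = 2h·√(V₂²−V₁²)/(V₁V₂).
√(V₂²−V₁²) = √(2918²−1884²) = 2228.3 m/s.
tᵢ = 2·58.8·2228.3/(1884·2918) = 0.04767 s.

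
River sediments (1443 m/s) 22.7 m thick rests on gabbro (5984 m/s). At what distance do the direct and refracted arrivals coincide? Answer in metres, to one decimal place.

58.1 m

x_cross = 2h·√((V₂+V₁)/(V₂−V₁)).
(V₂+V₁)/(V₂−V₁) = (5984+1443)/(5984−1443) = 1.6355; √ = 1.2789.
x_cross = 2·22.7·1.2789 = 58.06 m.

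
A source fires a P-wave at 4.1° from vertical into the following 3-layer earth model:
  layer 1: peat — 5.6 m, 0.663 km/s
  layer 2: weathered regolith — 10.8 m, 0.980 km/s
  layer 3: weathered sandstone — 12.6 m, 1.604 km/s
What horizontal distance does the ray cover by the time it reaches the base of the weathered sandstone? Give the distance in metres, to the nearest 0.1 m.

Apply Snell's law at each interface; in layer i the horizontal offset is hᵢ·tan θᵢ.
Layer 1: θ = 4.10°; offset = 5.6·tan 4.10° = 0.401 m.
Layer 2: sin θ = 0.980·sin 4.1°/0.663 = 0.1057, θ = 6.07°; offset = 10.8·tan 6.07° = 1.148 m.
Layer 3: sin θ = 1.604·sin 4.1°/0.663 = 0.1730, θ = 9.96°; offset = 12.6·tan 9.96° = 2.213 m.
Σ offsets = 3.762 m.

3.8 m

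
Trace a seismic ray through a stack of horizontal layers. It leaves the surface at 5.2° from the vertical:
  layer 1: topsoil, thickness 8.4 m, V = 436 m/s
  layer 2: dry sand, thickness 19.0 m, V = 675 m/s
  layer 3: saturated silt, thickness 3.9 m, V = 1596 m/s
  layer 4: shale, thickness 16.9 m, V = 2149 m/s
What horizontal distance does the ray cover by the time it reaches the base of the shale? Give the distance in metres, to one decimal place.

Apply Snell's law at each interface; in layer i the horizontal offset is hᵢ·tan θᵢ.
Layer 1: θ = 5.20°; offset = 8.4·tan 5.20° = 0.764 m.
Layer 2: sin θ = 675·sin 5.2°/436 = 0.1403, θ = 8.07°; offset = 19.0·tan 8.07° = 2.693 m.
Layer 3: sin θ = 1596·sin 5.2°/436 = 0.3318, θ = 19.38°; offset = 3.9·tan 19.38° = 1.372 m.
Layer 4: sin θ = 2149·sin 5.2°/436 = 0.4467, θ = 26.53°; offset = 16.9·tan 26.53° = 8.438 m.
Σ offsets = 13.267 m.

13.3 m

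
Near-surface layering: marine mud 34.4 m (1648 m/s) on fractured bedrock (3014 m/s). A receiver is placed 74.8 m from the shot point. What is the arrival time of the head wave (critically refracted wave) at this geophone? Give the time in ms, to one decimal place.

59.8 ms

t = x/V₂ + 2h·√(V₂²−V₁²)/(V₁V₂).
√(V₂²−V₁²) = √(3014²−1648²) = 2523.5 m/s; delay term = 2·34.4·2523.5/(1648·3014) = 0.03495 s.
t = 74.8/3014 + 0.03495 = 0.05977 s.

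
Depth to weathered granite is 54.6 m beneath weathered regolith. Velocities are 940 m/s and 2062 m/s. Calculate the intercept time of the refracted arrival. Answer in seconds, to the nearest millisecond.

0.103 s

θ_c = arcsin(V₁/V₂) = arcsin(940/2062) = 27.12°; cos θ_c = 0.8900.
tᵢ = 2h·cos θ_c / V₁ = 2·54.6·0.8900 / 940 = 0.10340 s.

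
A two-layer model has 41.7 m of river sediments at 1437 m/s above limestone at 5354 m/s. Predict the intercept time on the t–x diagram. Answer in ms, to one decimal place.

55.9 ms

tᵢ = 2h·√(V₂²−V₁²)/(V₁V₂).
√(V₂²−V₁²) = √(5354²−1437²) = 5157.6 m/s.
tᵢ = 2·41.7·5157.6/(1437·5354) = 0.05591 s.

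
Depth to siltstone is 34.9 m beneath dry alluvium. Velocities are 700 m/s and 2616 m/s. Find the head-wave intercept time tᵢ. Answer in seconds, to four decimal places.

tᵢ = 2h·√(V₂²−V₁²)/(V₁V₂).
√(V₂²−V₁²) = √(2616²−700²) = 2520.6 m/s.
tᵢ = 2·34.9·2520.6/(700·2616) = 0.09608 s.

0.0961 s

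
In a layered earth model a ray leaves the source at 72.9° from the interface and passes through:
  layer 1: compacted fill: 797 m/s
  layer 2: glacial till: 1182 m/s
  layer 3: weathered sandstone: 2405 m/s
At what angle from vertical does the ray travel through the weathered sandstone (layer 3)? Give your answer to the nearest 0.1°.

From the normal: θ₁ = 90° − 72.9° = 17.1°.
Snell's law across each interface conserves sin θ / V, so sin θ_3 = V_3·sin θ₁/V₁.
sin θ_3 = 2405 × sin 17.1° / 797 = 0.8873.
θ_3 = 62.53° from the vertical.

62.5°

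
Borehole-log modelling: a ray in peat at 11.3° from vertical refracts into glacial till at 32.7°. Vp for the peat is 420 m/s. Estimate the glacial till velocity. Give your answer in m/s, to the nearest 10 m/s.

Snell's law: sin 11.3°/V₁ = sin 32.7°/V₂.
V₂ = V₁·sin 32.7°/sin 11.3° = 420 × 2.7571 = 1157.98 m/s.

1160 m/s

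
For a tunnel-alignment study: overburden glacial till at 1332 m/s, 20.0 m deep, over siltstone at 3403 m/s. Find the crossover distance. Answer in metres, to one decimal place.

x_cross = 2h·√((V₂+V₁)/(V₂−V₁)).
(V₂+V₁)/(V₂−V₁) = (3403+1332)/(3403−1332) = 2.2863; √ = 1.5121.
x_cross = 2·20.0·1.5121 = 60.48 m.

60.5 m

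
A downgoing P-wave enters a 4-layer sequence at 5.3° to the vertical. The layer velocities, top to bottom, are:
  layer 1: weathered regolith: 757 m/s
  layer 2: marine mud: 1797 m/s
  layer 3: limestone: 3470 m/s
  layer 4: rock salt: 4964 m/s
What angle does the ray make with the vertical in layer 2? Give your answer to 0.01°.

12.67°

Snell's law across each interface conserves sin θ / V, so sin θ_2 = V_2·sin θ₁/V₁.
sin θ_2 = 1797 × sin 5.3° / 757 = 0.2193.
θ_2 = arcsin 0.2193 = 12.67°.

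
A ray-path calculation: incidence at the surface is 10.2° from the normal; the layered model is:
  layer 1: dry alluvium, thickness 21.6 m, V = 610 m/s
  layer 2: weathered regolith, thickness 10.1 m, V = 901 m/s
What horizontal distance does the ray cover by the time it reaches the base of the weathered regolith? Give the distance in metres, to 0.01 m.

6.62 m

Apply Snell's law at each interface; in layer i the horizontal offset is hᵢ·tan θᵢ.
Layer 1: θ = 10.20°; offset = 21.6·tan 10.20° = 3.8865 m.
Layer 2: sin θ = 901·sin 10.2°/610 = 0.2616, θ = 15.16°; offset = 10.1·tan 15.16° = 2.7371 m.
Total horizontal offset = 6.6235 m.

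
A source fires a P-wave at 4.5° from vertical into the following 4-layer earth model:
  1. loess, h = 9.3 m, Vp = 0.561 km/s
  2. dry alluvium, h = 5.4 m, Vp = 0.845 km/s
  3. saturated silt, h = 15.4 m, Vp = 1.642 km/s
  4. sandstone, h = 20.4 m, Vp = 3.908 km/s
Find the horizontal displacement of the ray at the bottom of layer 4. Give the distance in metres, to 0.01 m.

18.32 m

p = sin θ₁/V₁ = sin 4.5°/0.561 = 1.3986e-01 s/km is conserved through the stack.
Layer 1: θ = 4.50°; offset = 9.3·tan 4.50° = 0.7319 m.
Layer 2: sin θ = p·0.845 = 0.1182 → θ = 6.79°; offset = 5.4·tan 6.79° = 0.6427 m.
Layer 3: sin θ = p·1.642 = 0.2296 → θ = 13.28°; offset = 15.4·tan 13.28° = 3.6336 m.
Layer 4: sin θ = p·3.908 = 0.5466 → θ = 33.13°; offset = 20.4·tan 33.13° = 13.3144 m.
Σ offsets = 18.3226 m.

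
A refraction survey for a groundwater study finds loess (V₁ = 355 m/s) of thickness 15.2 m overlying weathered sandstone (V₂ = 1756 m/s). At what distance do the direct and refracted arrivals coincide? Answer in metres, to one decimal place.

x_cross = 2h·√((V₂+V₁)/(V₂−V₁)).
(V₂+V₁)/(V₂−V₁) = (1756+355)/(1756−355) = 1.5068; √ = 1.2275.
x_cross = 2·15.2·1.2275 = 37.32 m.

37.3 m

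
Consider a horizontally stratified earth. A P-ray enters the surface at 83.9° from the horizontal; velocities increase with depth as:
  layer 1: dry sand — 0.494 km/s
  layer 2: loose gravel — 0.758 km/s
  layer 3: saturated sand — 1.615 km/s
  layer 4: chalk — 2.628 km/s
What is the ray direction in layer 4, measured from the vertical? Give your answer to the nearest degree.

From the normal: θ₁ = 90° − 83.9° = 6.1°.
Snell's law across each interface conserves sin θ / V, so sin θ_4 = V_4·sin θ₁/V₁.
sin θ_4 = 2.628 × sin 6.1° / 0.494 = 0.5653.
θ_4 = 34.42° from the vertical.

34°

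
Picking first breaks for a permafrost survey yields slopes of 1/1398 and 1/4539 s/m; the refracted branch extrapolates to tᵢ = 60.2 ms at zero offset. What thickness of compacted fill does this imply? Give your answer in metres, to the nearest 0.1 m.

44.2 m

h = tᵢ·V₁·V₂ / (2·√(V₂²−V₁²)).
√(V₂²−V₁²) = √(4539² − 1398²) = 4318.3 m/s.
h = 0.0602 s × 1398 × 4539 / (2 × 4318.3) = 44.23 m.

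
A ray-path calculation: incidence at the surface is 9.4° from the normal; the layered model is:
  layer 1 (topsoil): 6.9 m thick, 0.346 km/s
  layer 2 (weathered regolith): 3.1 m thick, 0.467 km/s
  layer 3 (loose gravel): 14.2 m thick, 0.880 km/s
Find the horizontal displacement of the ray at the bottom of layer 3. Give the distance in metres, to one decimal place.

8.3 m

Apply Snell's law at each interface; in layer i the horizontal offset is hᵢ·tan θᵢ.
Layer 1: θ = 9.40°; offset = 6.9·tan 9.40° = 1.142 m.
Layer 2: sin θ = 0.467·sin 9.4°/0.346 = 0.2204, θ = 12.74°; offset = 3.1·tan 12.74° = 0.701 m.
Layer 3: sin θ = 0.880·sin 9.4°/0.346 = 0.4154, θ = 24.54°; offset = 14.2·tan 24.54° = 6.485 m.
Σ offsets = 8.327 m.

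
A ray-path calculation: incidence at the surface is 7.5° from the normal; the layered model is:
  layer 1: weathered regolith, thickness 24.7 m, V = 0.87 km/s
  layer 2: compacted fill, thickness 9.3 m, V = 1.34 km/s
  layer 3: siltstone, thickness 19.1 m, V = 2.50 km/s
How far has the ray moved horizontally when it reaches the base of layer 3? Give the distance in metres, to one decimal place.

12.9 m

Ray parameter p = sin 7.5° / 0.87 km/s = 1.5003e-01 s/km.
Layer 1: θ = 7.50°; offset = 24.7·tan 7.50° = 3.252 m.
Layer 2: sin θ = p·1.34 = 0.2010 → θ = 11.60°; offset = 9.3·tan 11.60° = 1.909 m.
Layer 3: sin θ = p·2.50 = 0.3751 → θ = 22.03°; offset = 19.1·tan 22.03° = 7.728 m.
Σ offsets = 12.889 m.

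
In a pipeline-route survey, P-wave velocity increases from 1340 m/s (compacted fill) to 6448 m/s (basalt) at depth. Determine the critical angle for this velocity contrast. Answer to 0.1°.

Critical incidence: sin θ_c = V₁/V₂ = 1340/6448 = 0.2078.
θ_c = arcsin 0.2078 = 11.99°.

12.0°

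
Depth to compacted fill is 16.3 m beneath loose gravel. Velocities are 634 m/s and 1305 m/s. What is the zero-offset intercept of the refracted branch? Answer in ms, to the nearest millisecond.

45 ms

θ_c = arcsin(V₁/V₂) = arcsin(634/1305) = 29.07°; cos θ_c = 0.8741.
tᵢ = 2h·cos θ_c / V₁ = 2·16.3·0.8741 / 634 = 0.04494 s.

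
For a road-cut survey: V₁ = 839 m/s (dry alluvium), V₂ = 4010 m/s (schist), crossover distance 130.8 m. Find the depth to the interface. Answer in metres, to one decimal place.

52.9 m

x_cross = 2h·√((V₂+V₁)/(V₂−V₁)) → h = x_cross / (2·√((V₂+V₁)/(V₂−V₁))).
√((V₂+V₁)/(V₂−V₁)) = √((4010+839)/(4010−839)) = 1.2366.
h = 130.8 / (2·1.2366) = 52.89 m.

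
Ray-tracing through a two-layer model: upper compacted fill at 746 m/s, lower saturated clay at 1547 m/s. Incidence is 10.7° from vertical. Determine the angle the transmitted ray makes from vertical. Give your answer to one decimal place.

22.6°

Snell's law: sin θ₂ = (V₂/V₁)·sin θ₁ = (1547/746)·sin 10.7° = 0.3850.
θ₂ = sin⁻¹(0.3850) = 22.65° (from vertical).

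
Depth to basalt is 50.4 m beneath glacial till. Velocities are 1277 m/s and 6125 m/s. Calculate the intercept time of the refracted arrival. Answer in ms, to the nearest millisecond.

77 ms

θ_c = arcsin(V₁/V₂) = arcsin(1277/6125) = 12.03°; cos θ_c = 0.9780.
tᵢ = 2h·cos θ_c / V₁ = 2·50.4·0.9780 / 1277 = 0.07720 s.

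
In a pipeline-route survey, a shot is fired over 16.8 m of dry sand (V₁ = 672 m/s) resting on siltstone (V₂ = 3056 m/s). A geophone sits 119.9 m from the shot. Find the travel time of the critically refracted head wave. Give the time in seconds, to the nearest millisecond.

θ_c = arcsin(V₁/V₂) = arcsin(672/3056) = 12.70°, cos θ_c = 0.9755.
Intercept time tᵢ = 2h cos θ_c / V₁ = 2·16.8·0.9755/672 = 0.04878 s.
t = x/V₂ + tᵢ = 119.9/3056 + 0.04878 = 0.08801 s.

0.088 s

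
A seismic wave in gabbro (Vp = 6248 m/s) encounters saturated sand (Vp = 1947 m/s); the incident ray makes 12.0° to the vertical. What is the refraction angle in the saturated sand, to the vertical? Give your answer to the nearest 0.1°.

Snell's law: sin θ₂ = (V₂/V₁)·sin θ₁ = (1947/6248)·sin 12.0° = 0.0648.
θ₂ = arcsin 0.0648 = 3.71° from the normal.

3.7°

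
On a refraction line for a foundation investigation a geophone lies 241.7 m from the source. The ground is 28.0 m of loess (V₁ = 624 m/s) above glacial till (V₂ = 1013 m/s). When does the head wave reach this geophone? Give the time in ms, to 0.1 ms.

θ_c = arcsin(V₁/V₂) = arcsin(624/1013) = 38.02°, cos θ_c = 0.7878.
Intercept time tᵢ = 2h cos θ_c / V₁ = 2·28.0·0.7878/624 = 0.07070 s.
t = x/V₂ + tᵢ = 241.7/1013 + 0.07070 = 0.30929 s.

309.3 ms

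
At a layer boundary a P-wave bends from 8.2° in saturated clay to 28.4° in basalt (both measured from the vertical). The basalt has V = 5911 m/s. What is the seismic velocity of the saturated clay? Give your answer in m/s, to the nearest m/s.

1773 m/s

sin 8.2° = 0.1426; sin 28.4° = 0.4756.
V₁ = V₂·(sin θ₁/sin θ₂) = 5911·(0.1426/0.4756) = 1772.58 m/s.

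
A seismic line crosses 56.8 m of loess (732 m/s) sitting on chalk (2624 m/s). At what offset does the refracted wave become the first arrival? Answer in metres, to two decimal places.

x_cross = 2h·√((V₂+V₁)/(V₂−V₁)).
(V₂+V₁)/(V₂−V₁) = (2624+732)/(2624−732) = 1.7738; √ = 1.3318.
x_cross = 2·56.8·1.3318 = 151.30 m.

151.30 m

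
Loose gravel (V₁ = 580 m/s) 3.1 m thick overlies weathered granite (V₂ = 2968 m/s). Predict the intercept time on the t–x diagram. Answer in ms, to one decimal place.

tᵢ = 2h·√(V₂²−V₁²)/(V₁V₂).
√(V₂²−V₁²) = √(2968²−580²) = 2910.8 m/s.
tᵢ = 2·3.1·2910.8/(580·2968) = 0.01048 s.

10.5 ms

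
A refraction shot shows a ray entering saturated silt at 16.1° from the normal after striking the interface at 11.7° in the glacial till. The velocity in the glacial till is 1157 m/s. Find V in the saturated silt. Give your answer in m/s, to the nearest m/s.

Snell's law: sin 11.7°/V₁ = sin 16.1°/V₂.
V₂ = V₁·sin 16.1°/sin 11.7° = 1157 × 1.3675 = 1582.21 m/s.

1582 m/s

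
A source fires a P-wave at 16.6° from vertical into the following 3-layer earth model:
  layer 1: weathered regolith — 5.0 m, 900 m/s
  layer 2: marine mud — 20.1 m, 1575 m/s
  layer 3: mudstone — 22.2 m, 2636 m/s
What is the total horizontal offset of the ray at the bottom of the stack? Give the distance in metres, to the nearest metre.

Ray parameter p = sin 16.6° / 900 m/s = 3.1743e-04 s/m.
Layer 1: θ = 16.60°; offset = 5.0·tan 16.60° = 1.491 m.
Layer 2: sin θ = p·1575 = 0.5000 → θ = 30.00°; offset = 20.1·tan 30.00° = 11.603 m.
Layer 3: sin θ = p·2636 = 0.8367 → θ = 56.80°; offset = 22.2·tan 56.80° = 33.923 m.
Summing the layer offsets gives 47.017 m.

47 m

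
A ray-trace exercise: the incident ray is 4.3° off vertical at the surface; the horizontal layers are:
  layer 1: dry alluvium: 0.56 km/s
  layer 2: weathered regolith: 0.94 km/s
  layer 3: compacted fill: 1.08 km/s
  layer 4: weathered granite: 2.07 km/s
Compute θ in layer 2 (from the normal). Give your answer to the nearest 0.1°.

Ray parameter p = sin 4.3° / 0.56 = 1.3389e-01 s/km.
sin θ_2 = p·V_2 = 1.3389e-01 × 0.94 = 0.1259.
θ_2 = arcsin 0.1259 = 7.23°.

7.2°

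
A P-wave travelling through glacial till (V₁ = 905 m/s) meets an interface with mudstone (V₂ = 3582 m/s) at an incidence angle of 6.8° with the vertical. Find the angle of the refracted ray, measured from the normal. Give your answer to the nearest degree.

28°

Snell's law: sin θ₂ = (V₂/V₁)·sin θ₁ = (3582/905)·sin 6.8° = 0.4686.
θ₂ = sin⁻¹(0.4686) = 27.95° (from vertical).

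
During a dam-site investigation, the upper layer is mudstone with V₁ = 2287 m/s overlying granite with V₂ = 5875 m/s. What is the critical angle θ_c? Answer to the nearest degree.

Critical incidence: sin θ_c = V₁/V₂ = 2287/5875 = 0.3893.
θ_c = arcsin 0.3893 = 22.91°.

23°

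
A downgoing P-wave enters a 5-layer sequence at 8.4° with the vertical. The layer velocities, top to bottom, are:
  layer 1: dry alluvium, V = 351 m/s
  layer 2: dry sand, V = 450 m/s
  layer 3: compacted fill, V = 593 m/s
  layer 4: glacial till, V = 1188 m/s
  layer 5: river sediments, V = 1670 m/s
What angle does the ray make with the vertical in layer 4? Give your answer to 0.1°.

Ray parameter p = sin 8.4° / 351 = 4.1619e-04 s/m.
sin θ_4 = p·V_4 = 4.1619e-04 × 1188 = 0.4944.
θ_4 = 29.63° from the vertical.

29.6°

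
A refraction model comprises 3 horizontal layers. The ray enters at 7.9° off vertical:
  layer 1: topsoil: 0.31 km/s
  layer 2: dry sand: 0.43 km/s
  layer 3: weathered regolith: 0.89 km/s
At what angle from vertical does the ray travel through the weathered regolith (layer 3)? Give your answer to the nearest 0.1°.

Ray parameter p = sin 7.9° / 0.31 = 4.4337e-01 s/km.
sin θ_3 = p·V_3 = 4.4337e-01 × 0.89 = 0.3946.
θ_3 = arcsin 0.3946 = 23.24°.

23.2°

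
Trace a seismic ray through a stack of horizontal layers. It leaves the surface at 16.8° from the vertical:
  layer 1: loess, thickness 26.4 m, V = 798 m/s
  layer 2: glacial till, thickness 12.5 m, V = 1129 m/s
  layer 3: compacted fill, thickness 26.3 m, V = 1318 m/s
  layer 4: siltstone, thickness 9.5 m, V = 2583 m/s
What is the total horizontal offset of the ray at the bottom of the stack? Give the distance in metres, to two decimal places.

53.02 m

Apply Snell's law at each interface; in layer i the horizontal offset is hᵢ·tan θᵢ.
Layer 1: θ = 16.80°; offset = 26.4·tan 16.80° = 7.9706 m.
Layer 2: sin θ = 1129·sin 16.8°/798 = 0.4089, θ = 24.14°; offset = 12.5·tan 24.14° = 5.6012 m.
Layer 3: sin θ = 1318·sin 16.8°/798 = 0.4774, θ = 28.51°; offset = 26.3·tan 28.51° = 14.2881 m.
Layer 4: sin θ = 2583·sin 16.8°/798 = 0.9356, θ = 69.32°; offset = 9.5·tan 69.32° = 25.1639 m.
Total horizontal offset = 53.0238 m.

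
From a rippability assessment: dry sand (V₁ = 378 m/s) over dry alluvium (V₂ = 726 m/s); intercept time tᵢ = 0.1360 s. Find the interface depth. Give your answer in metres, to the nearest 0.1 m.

30.1 m

θ_c = arcsin(378/726) = 31.38°; cos θ_c = 0.8538.
tᵢ = 2h cos θ_c/V₁ ⇒ h = tᵢ·V₁/(2 cos θ_c) = 0.136·378/(2·0.8538) = 30.11 m.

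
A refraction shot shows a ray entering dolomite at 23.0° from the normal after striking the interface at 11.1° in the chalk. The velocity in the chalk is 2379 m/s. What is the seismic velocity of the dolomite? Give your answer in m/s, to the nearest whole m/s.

4828 m/s

Snell's law: sin 11.1°/V₁ = sin 23.0°/V₂.
V₂ = V₁·sin 23.0°/sin 11.1° = 2379 × 2.0295 = 4828.28 m/s.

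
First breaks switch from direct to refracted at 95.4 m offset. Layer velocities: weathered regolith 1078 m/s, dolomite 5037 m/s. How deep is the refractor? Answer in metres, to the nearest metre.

x_cross = 2h·√((V₂+V₁)/(V₂−V₁)) → h = x_cross / (2·√((V₂+V₁)/(V₂−V₁))).
√((V₂+V₁)/(V₂−V₁)) = √((5037+1078)/(5037−1078)) = 1.2428.
h = 95.4 / (2·1.2428) = 38.38 m.

38 m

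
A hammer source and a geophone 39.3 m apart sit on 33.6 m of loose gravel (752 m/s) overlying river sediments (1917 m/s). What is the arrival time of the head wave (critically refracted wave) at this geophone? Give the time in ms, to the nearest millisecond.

θ_c = arcsin(V₁/V₂) = arcsin(752/1917) = 23.10°, cos θ_c = 0.9198.
Intercept time tᵢ = 2h cos θ_c / V₁ = 2·33.6·0.9198/752 = 0.08220 s.
t = x/V₂ + tᵢ = 39.3/1917 + 0.08220 = 0.10270 s.

103 ms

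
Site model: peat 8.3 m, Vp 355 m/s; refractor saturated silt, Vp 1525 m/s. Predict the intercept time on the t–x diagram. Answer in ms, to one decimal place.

45.5 ms

θ_c = arcsin(V₁/V₂) = arcsin(355/1525) = 13.46°; cos θ_c = 0.9725.
tᵢ = 2h·cos θ_c / V₁ = 2·8.3·0.9725 / 355 = 0.04548 s.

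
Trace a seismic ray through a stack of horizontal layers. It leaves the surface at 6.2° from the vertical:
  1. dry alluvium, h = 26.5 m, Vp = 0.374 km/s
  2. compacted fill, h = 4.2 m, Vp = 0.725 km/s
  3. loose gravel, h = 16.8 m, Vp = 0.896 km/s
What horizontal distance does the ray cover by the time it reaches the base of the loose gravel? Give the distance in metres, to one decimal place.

Ray parameter p = sin 6.2° / 0.374 km/s = 2.8877e-01 s/km.
Layer 1: θ = 6.20°; offset = 26.5·tan 6.20° = 2.879 m.
Layer 2: sin θ = p·0.725 = 0.2094 → θ = 12.08°; offset = 4.2·tan 12.08° = 0.899 m.
Layer 3: sin θ = p·0.896 = 0.2587 → θ = 15.00°; offset = 16.8·tan 15.00° = 4.500 m.
Σ offsets = 8.278 m.

8.3 m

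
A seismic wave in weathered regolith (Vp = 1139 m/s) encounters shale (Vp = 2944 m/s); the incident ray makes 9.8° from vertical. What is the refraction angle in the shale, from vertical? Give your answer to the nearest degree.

26°

sin θ₁/V₁ = sin θ₂/V₂ ⇒ sin θ₂ = 2944·sin 9.8°/1139 = 2944·0.1702/1139 = 0.4399.
θ₂ = sin⁻¹(0.4399) = 26.10° (from vertical).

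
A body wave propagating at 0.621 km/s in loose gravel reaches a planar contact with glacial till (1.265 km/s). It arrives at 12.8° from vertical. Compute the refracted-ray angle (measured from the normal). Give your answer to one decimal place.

sin θ₁/V₁ = sin θ₂/V₂ ⇒ sin θ₂ = 1.265·sin 12.8°/0.621 = 1.265·0.2215/0.621 = 0.4513.
θ₂ = sin⁻¹(0.4513) = 26.83° (from vertical).

26.8°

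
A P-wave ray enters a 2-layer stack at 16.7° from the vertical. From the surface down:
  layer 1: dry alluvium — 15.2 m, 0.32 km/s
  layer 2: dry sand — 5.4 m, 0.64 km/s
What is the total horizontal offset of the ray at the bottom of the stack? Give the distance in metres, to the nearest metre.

Apply Snell's law at each interface; in layer i the horizontal offset is hᵢ·tan θᵢ.
Layer 1: θ = 16.70°; offset = 15.2·tan 16.70° = 4.560 m.
Layer 2: sin θ = 0.64·sin 16.7°/0.32 = 0.5747, θ = 35.08°; offset = 5.4·tan 35.08° = 3.792 m.
Total horizontal offset = 8.353 m.

8 m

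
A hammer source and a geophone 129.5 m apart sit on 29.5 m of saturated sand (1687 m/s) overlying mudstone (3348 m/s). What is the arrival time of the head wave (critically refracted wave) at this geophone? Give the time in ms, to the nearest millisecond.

69 ms

t = x/V₂ + 2h·√(V₂²−V₁²)/(V₁V₂).
√(V₂²−V₁²) = √(3348²−1687²) = 2891.9 m/s; delay term = 2·29.5·2891.9/(1687·3348) = 0.03021 s.
t = 129.5/3348 + 0.03021 = 0.06889 s.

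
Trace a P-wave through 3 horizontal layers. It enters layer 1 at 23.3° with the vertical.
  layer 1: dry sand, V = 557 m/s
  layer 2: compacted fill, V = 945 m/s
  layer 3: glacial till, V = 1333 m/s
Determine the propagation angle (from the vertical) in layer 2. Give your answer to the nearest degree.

Ray parameter p = sin 23.3° / 557 = 7.1014e-04 s/m.
sin θ_2 = p·V_2 = 7.1014e-04 × 945 = 0.6711.
θ_2 = arcsin 0.6711 = 42.15°.

42°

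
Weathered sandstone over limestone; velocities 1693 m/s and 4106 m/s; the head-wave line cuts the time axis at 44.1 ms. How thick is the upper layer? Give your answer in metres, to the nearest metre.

41 m

h = tᵢ·V₁·V₂ / (2·√(V₂²−V₁²)).
√(V₂²−V₁²) = √(4106² − 1693²) = 3740.7 m/s.
h = 0.0441 s × 1693 × 4106 / (2 × 3740.7) = 40.98 m.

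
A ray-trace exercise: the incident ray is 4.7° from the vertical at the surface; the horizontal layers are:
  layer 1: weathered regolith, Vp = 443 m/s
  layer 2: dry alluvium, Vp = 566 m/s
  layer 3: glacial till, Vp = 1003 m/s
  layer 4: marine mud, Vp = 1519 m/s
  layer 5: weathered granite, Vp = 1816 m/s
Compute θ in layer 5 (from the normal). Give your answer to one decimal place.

Snell's law across each interface conserves sin θ / V, so sin θ_5 = V_5·sin θ₁/V₁.
sin θ_5 = 1816 × sin 4.7° / 443 = 0.3359.
θ_5 = 19.63° from the vertical.

19.6°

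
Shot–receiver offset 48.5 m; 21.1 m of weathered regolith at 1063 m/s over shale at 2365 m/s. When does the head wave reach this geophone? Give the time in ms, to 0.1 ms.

56.0 ms

θ_c = arcsin(V₁/V₂) = arcsin(1063/2365) = 26.71°, cos θ_c = 0.8933.
Intercept time tᵢ = 2h cos θ_c / V₁ = 2·21.1·0.8933/1063 = 0.03546 s.
t = x/V₂ + tᵢ = 48.5/2365 + 0.03546 = 0.05597 s.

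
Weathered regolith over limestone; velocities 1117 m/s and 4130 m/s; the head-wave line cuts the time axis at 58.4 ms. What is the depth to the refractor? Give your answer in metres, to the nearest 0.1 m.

33.9 m

θ_c = arcsin(1117/4130) = 15.69°; cos θ_c = 0.9627.
tᵢ = 2h cos θ_c/V₁ ⇒ h = tᵢ·V₁/(2 cos θ_c) = 0.0584·1117/(2·0.9627) = 33.88 m.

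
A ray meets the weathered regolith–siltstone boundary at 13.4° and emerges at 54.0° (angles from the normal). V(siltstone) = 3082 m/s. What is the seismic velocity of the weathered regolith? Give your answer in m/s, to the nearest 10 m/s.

880 m/s

Snell's law: sin 13.4°/V₁ = sin 54.0°/V₂.
V₁ = V₂·sin 13.4°/sin 54.0° = 3082 × 0.2865 = 882.86 m/s.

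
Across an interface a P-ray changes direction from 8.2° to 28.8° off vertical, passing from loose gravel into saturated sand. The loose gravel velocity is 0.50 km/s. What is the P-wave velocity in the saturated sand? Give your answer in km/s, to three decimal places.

1.689 km/s

Snell's law: sin 8.2°/V₁ = sin 28.8°/V₂.
V₂ = V₁·sin 28.8°/sin 8.2° = 0.50 × 3.3777 = 1.689 km/s.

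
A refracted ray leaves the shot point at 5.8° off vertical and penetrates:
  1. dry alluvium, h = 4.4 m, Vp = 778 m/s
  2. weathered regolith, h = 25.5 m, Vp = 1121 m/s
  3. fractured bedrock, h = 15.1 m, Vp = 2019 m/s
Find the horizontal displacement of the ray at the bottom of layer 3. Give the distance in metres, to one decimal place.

8.3 m

Ray parameter p = sin 5.8° / 778 m/s = 1.2989e-04 s/m.
Layer 1: θ = 5.80°; offset = 4.4·tan 5.80° = 0.447 m.
Layer 2: sin θ = p·1121 = 0.1456 → θ = 8.37°; offset = 25.5·tan 8.37° = 3.753 m.
Layer 3: sin θ = p·2019 = 0.2623 → θ = 15.20°; offset = 15.1·tan 15.20° = 4.104 m.
Σ offsets = 8.304 m.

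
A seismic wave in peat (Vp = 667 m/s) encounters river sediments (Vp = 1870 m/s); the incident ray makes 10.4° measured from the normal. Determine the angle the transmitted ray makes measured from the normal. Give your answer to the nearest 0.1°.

sin θ₁/V₁ = sin θ₂/V₂ ⇒ sin θ₂ = 1870·sin 10.4°/667 = 1870·0.1805/667 = 0.5061.
θ₂ = sin⁻¹(0.5061) = 30.40° (from vertical).

30.4°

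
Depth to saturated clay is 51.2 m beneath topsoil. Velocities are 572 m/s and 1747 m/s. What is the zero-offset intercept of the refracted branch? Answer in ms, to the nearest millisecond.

θ_c = arcsin(V₁/V₂) = arcsin(572/1747) = 19.11°; cos θ_c = 0.9449.
tᵢ = 2h·cos θ_c / V₁ = 2·51.2·0.9449 / 572 = 0.16915 s.

169 ms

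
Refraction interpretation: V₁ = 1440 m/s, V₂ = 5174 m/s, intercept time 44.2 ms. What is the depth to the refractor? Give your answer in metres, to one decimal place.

θ_c = arcsin(1440/5174) = 16.16°; cos θ_c = 0.9605.
tᵢ = 2h cos θ_c/V₁ ⇒ h = tᵢ·V₁/(2 cos θ_c) = 0.0442·1440/(2·0.9605) = 33.13 m.

33.1 m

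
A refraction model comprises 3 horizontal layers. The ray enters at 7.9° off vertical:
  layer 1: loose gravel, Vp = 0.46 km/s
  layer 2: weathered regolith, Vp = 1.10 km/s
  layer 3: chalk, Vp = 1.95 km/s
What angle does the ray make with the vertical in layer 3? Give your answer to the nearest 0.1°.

Snell's law across each interface conserves sin θ / V, so sin θ_3 = V_3·sin θ₁/V₁.
sin θ_3 = 1.95 × sin 7.9° / 0.46 = 0.5826.
θ_3 = 35.64° from the vertical.

35.6°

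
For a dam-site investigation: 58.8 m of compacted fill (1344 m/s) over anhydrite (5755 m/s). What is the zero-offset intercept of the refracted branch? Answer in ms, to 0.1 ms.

85.1 ms

tᵢ = 2h·√(V₂²−V₁²)/(V₁V₂).
√(V₂²−V₁²) = √(5755²−1344²) = 5595.9 m/s.
tᵢ = 2·58.8·5595.9/(1344·5755) = 0.08508 s.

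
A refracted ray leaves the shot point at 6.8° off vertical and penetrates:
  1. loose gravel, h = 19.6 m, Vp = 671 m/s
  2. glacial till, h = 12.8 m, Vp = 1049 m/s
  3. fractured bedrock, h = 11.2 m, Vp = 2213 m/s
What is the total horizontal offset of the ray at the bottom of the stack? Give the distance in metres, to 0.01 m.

9.50 m

Apply Snell's law at each interface; in layer i the horizontal offset is hᵢ·tan θᵢ.
Layer 1: θ = 6.80°; offset = 19.6·tan 6.80° = 2.3372 m.
Layer 2: sin θ = 1049·sin 6.8°/671 = 0.1851, θ = 10.67°; offset = 12.8·tan 10.67° = 2.4110 m.
Layer 3: sin θ = 2213·sin 6.8°/671 = 0.3905, θ = 22.99°; offset = 11.2·tan 22.99° = 4.7509 m.
Summing the layer offsets gives 9.4990 m.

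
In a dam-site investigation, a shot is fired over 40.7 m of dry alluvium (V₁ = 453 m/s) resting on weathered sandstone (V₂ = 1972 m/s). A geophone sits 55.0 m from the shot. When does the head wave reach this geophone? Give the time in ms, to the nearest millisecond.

θ_c = arcsin(V₁/V₂) = arcsin(453/1972) = 13.28°, cos θ_c = 0.9733.
Intercept time tᵢ = 2h cos θ_c / V₁ = 2·40.7·0.9733/453 = 0.17489 s.
t = x/V₂ + tᵢ = 55.0/1972 + 0.17489 = 0.20278 s.

203 ms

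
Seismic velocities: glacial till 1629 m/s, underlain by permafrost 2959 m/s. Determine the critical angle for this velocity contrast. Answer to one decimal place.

Critical incidence: sin θ_c = V₁/V₂ = 1629/2959 = 0.5505.
θ_c = arcsin 0.5505 = 33.40°.

33.4°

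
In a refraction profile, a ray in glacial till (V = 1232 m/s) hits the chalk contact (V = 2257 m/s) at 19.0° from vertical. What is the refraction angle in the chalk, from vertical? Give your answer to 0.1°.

sin θ₁/V₁ = sin θ₂/V₂ ⇒ sin θ₂ = 2257·sin 19.0°/1232 = 2257·0.3256/1232 = 0.5964.
θ₂ = arcsin 0.5964 = 36.61° from the normal.

36.6°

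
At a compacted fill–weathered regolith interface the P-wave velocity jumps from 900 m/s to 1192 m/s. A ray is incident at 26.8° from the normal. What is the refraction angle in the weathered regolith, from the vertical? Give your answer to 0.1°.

Snell's law: sin θ₂ = (V₂/V₁)·sin θ₁ = (1192/900)·sin 26.8° = 0.5972.
θ₂ = sin⁻¹(0.5972) = 36.67° (from vertical).

36.7°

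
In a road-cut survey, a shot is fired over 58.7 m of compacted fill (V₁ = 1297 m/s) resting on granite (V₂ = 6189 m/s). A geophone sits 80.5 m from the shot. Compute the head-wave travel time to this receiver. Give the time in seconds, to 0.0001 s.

0.1015 s

t = x/V₂ + 2h·√(V₂²−V₁²)/(V₁V₂).
√(V₂²−V₁²) = √(6189²−1297²) = 6051.6 m/s; delay term = 2·58.7·6051.6/(1297·6189) = 0.08851 s.
t = 80.5/6189 + 0.08851 = 0.10151 s.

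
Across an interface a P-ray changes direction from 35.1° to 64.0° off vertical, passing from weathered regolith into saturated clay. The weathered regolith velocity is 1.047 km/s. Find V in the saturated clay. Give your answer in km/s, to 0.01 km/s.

Snell's law: sin 35.1°/V₁ = sin 64.0°/V₂.
V₂ = V₁·sin 64.0°/sin 35.1° = 1.047 × 1.5631 = 1.64 km/s.

1.64 km/s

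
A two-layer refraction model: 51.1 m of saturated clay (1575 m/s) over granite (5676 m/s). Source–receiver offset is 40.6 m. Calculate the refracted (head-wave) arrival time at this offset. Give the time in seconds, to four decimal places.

0.0695 s

t = x/V₂ + 2h·√(V₂²−V₁²)/(V₁V₂).
√(V₂²−V₁²) = √(5676²−1575²) = 5453.1 m/s; delay term = 2·51.1·5453.1/(1575·5676) = 0.06234 s.
t = 40.6/5676 + 0.06234 = 0.06949 s.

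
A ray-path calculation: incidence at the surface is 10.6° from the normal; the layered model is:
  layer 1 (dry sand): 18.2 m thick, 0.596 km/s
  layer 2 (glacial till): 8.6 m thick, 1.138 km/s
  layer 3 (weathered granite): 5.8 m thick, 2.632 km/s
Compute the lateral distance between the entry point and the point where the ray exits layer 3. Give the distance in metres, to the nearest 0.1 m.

14.7 m

Apply Snell's law at each interface; in layer i the horizontal offset is hᵢ·tan θᵢ.
Layer 1: θ = 10.60°; offset = 18.2·tan 10.60° = 3.406 m.
Layer 2: sin θ = 1.138·sin 10.6°/0.596 = 0.3512, θ = 20.56°; offset = 8.6·tan 20.56° = 3.226 m.
Layer 3: sin θ = 2.632·sin 10.6°/0.596 = 0.8123, θ = 54.33°; offset = 5.8·tan 54.33° = 8.079 m.
Σ offsets = 14.712 m.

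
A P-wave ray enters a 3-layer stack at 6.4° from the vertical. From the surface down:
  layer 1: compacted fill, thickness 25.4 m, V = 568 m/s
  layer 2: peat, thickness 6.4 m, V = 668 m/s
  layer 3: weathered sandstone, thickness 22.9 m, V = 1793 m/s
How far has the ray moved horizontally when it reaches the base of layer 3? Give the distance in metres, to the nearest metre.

12 m

Apply Snell's law at each interface; in layer i the horizontal offset is hᵢ·tan θᵢ.
Layer 1: θ = 6.40°; offset = 25.4·tan 6.40° = 2.849 m.
Layer 2: sin θ = 668·sin 6.4°/568 = 0.1311, θ = 7.53°; offset = 6.4·tan 7.53° = 0.846 m.
Layer 3: sin θ = 1793·sin 6.4°/568 = 0.3519, θ = 20.60°; offset = 22.9·tan 20.60° = 8.608 m.
Σ offsets = 12.304 m.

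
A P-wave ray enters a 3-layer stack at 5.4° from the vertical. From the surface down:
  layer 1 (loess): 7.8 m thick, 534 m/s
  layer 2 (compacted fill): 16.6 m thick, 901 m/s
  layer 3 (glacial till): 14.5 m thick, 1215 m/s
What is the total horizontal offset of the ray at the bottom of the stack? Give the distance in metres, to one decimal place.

p = sin θ₁/V₁ = sin 5.4°/534 = 1.7623e-04 s/m is conserved through the stack.
Layer 1: θ = 5.40°; offset = 7.8·tan 5.40° = 0.737 m.
Layer 2: sin θ = p·901 = 0.1588 → θ = 9.14°; offset = 16.6·tan 9.14° = 2.670 m.
Layer 3: sin θ = p·1215 = 0.2141 → θ = 12.36°; offset = 14.5·tan 12.36° = 3.179 m.
Σ offsets = 6.586 m.

6.6 m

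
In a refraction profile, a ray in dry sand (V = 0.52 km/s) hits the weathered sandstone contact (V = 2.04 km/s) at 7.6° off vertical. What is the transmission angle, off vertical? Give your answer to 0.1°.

sin θ₁/V₁ = sin θ₂/V₂ ⇒ sin θ₂ = 2.04·sin 7.6°/0.52 = 2.04·0.1323/0.52 = 0.5189.
θ₂ = arcsin 0.5189 = 31.26° from the normal.

31.3°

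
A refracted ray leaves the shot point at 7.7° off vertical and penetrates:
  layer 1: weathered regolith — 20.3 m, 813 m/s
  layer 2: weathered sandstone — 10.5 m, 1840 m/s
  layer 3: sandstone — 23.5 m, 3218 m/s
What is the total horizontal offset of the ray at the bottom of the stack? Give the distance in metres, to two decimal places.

20.79 m

Apply Snell's law at each interface; in layer i the horizontal offset is hᵢ·tan θᵢ.
Layer 1: θ = 7.70°; offset = 20.3·tan 7.70° = 2.7447 m.
Layer 2: sin θ = 1840·sin 7.7°/813 = 0.3032, θ = 17.65°; offset = 10.5·tan 17.65° = 3.3414 m.
Layer 3: sin θ = 3218·sin 7.7°/813 = 0.5303, θ = 32.03°; offset = 23.5·tan 32.03° = 14.7007 m.
Σ offsets = 20.7867 m.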